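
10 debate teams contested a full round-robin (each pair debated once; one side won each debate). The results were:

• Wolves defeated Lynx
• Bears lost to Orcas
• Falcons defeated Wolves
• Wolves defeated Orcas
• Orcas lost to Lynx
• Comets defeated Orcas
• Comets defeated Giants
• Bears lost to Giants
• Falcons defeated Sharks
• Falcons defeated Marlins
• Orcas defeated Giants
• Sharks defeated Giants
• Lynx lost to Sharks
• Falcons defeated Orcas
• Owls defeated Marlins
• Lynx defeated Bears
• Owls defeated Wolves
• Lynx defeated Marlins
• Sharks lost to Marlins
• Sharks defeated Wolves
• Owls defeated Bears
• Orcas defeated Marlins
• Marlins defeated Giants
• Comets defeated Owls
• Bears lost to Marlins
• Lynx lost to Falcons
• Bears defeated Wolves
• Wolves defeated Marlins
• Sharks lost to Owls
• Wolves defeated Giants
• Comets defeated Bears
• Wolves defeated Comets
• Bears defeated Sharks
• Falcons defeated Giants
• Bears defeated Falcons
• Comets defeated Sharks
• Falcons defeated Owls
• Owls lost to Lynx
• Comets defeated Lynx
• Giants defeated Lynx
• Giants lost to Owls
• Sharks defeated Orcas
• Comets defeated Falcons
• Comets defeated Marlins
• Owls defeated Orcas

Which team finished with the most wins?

Comets

Win totals: Marlins 3, Bears 3, Falcons 7, Lynx 4, Orcas 3, Wolves 5, Giants 2, Sharks 4, Comets 8, Owls 6.
Comets leads with 8 wins (next highest: 7).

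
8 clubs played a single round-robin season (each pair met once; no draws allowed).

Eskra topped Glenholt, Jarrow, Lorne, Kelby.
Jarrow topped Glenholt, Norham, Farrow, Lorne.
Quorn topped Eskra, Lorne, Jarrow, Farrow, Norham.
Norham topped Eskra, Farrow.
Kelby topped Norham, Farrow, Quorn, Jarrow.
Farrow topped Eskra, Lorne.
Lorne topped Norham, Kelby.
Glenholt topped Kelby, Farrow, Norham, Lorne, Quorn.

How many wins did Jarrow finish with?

Jarrow's results: beat Norham, Glenholt, Farrow, Lorne; lost to Kelby, Quorn, Eskra.
That is 4 wins.

4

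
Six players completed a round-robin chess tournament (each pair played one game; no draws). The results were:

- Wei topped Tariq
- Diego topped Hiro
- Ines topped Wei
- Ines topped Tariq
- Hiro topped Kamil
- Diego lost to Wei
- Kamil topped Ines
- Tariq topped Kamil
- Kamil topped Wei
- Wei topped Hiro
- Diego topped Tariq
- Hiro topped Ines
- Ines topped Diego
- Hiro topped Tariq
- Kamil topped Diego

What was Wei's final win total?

Wei's results: beat Hiro, Tariq, Diego; lost to Ines, Kamil.
That is 3 wins.

3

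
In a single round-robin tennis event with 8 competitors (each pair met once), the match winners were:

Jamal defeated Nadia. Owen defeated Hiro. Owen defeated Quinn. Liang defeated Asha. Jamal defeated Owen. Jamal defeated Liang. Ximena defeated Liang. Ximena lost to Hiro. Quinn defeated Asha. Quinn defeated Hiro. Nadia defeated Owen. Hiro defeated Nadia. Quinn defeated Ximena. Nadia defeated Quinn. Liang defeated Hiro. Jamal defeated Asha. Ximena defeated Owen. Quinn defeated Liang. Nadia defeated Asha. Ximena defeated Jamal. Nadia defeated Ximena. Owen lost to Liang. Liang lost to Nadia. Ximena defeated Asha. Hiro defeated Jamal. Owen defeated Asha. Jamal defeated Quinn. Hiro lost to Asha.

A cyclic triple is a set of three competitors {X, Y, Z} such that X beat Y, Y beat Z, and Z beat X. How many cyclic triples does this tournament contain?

Win totals: Liang 3, Owen 3, Quinn 4, Ximena 4, Jamal 5, Asha 1, Nadia 5, Hiro 3.
A competitor with w wins dominates both others in C(w,2) triples; summing gives 3 + 3 + 6 + 6 + 10 + 0 + 10 + 3 = 41 transitive triples.
Total triples C(8,3) = 56, so cyclic triples = 56 − 41 = 15.

15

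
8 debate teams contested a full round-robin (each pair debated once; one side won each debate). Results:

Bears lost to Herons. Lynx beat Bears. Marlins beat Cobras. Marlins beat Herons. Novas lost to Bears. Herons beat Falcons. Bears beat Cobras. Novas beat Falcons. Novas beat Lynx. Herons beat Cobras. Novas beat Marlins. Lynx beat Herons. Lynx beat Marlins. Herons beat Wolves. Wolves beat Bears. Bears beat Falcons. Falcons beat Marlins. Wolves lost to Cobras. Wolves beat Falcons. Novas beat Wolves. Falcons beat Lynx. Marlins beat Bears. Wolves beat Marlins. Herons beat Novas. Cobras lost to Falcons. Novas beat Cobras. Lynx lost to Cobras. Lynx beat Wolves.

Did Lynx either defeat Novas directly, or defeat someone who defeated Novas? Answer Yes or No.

Yes

Lynx did not beat Novas directly.
Lynx beat Herons, Bears, Wolves, Marlins. Of those, Herons beat Novas.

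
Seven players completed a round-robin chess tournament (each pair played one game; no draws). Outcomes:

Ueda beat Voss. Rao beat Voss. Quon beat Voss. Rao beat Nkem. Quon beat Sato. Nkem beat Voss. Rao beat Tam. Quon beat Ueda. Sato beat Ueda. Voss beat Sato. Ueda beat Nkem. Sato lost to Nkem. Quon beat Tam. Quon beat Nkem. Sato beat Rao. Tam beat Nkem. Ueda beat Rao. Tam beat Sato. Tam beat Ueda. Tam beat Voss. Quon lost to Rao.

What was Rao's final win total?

4

Rao's results: beat Voss, Nkem, Quon, Tam; lost to Sato, Ueda.
That is 4 wins.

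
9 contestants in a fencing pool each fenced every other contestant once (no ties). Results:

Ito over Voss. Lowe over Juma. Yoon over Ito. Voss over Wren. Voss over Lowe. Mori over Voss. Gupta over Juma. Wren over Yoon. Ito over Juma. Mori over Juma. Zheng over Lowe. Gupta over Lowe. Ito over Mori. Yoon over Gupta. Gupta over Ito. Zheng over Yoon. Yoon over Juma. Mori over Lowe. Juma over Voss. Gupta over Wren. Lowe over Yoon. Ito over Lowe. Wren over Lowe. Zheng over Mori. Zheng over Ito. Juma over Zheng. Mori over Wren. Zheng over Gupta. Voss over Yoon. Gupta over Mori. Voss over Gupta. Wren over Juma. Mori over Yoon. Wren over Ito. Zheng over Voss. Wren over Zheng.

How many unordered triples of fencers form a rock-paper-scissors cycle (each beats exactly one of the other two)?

22

Win totals: Zheng 6, Voss 4, Wren 5, Ito 4, Juma 2, Mori 5, Yoon 3, Gupta 5, Lowe 2.
A fencer with w wins dominates both others in C(w,2) triples; summing gives 15 + 6 + 10 + 6 + 1 + 10 + 3 + 10 + 1 = 62 transitive triples.
Total triples C(9,3) = 84, so cyclic triples = 84 − 62 = 22.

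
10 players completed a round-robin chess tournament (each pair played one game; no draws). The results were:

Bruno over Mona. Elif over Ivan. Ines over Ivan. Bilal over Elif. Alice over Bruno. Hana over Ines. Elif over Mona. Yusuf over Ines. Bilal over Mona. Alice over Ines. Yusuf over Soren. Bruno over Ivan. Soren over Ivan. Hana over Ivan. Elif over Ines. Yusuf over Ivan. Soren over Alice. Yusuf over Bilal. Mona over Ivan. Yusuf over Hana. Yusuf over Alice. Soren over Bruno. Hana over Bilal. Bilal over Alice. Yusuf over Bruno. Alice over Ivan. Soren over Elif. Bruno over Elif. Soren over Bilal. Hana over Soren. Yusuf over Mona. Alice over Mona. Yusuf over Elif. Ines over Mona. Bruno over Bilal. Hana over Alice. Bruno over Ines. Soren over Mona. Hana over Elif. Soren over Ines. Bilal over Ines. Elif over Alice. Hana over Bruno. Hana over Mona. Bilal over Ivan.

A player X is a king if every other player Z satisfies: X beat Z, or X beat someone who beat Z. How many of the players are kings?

Alice cannot reach Hana, Soren, Yusuf in two steps.
Hana cannot reach Yusuf in two steps.
Soren cannot reach Hana, Yusuf in two steps.
Ines cannot reach Alice, Hana, Soren, Elif, Bruno, Bilal, Yusuf in two steps.
Mona cannot reach Alice, Hana, Soren, Ines, Elif, Bruno, Bilal, Yusuf in two steps.
Elif cannot reach Hana, Soren, Bilal, Yusuf in two steps.
Ivan cannot reach Alice, Hana, Soren, Ines, Mona, Elif, Bruno, Bilal, Yusuf in two steps.
Bruno cannot reach Hana, Soren, Yusuf in two steps.
Bilal cannot reach Hana, Soren, Yusuf in two steps.
Yusuf reaches everyone (king).
Kings: Yusuf — 1.

1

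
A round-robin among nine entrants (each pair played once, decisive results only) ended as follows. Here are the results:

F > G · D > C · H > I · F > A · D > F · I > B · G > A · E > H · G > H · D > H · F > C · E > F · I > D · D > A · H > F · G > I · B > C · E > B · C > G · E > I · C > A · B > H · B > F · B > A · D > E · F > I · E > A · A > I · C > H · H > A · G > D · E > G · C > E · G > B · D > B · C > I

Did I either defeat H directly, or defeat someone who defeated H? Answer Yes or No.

I did not beat H directly.
I beat B, D. Of those, B beat H.

Yes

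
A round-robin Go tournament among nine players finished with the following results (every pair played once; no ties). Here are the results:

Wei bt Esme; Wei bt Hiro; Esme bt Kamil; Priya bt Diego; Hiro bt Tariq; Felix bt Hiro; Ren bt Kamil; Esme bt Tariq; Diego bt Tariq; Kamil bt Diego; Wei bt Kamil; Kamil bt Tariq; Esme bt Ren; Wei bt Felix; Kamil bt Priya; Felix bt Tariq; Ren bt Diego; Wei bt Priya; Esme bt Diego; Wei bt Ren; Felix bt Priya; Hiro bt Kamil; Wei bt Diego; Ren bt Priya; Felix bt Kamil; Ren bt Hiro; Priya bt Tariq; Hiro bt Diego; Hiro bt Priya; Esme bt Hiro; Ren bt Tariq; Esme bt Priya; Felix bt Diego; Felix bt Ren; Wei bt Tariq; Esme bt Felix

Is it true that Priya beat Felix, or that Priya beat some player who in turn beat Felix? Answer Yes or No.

Priya did not beat Felix directly.
Priya beat Diego, Tariq, but each of them lost to Felix. No two-step path.

No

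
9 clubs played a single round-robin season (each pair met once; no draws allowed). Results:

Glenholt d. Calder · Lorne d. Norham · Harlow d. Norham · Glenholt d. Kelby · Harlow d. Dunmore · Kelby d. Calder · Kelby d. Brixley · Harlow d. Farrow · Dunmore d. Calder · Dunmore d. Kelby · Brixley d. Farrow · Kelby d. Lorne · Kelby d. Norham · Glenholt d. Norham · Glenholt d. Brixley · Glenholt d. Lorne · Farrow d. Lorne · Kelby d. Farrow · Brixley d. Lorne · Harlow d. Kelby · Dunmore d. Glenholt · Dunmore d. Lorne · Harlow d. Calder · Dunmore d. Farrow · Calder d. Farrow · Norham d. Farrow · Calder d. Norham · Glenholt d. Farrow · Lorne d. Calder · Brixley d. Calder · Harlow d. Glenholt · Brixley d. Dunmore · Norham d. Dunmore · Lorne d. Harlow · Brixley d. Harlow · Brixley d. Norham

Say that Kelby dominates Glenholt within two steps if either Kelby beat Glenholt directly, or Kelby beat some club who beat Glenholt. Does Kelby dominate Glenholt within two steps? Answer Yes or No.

Kelby did not beat Glenholt directly.
Kelby beat Calder, Lorne, Brixley, Norham, Farrow, but each of them lost to Glenholt. No two-step path.

No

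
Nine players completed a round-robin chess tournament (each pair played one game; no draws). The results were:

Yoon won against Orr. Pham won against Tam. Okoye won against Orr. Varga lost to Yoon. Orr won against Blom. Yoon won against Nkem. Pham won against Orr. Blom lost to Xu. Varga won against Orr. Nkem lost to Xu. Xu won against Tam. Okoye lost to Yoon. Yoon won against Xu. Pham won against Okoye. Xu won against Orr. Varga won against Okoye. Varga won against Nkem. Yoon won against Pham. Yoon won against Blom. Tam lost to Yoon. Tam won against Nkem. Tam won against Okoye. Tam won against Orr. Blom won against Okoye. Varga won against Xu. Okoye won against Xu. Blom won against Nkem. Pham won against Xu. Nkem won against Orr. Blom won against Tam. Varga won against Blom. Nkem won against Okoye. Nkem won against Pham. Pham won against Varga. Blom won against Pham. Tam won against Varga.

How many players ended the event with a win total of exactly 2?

Win totals: Orr 1, Okoye 2, Blom 4, Tam 4, Varga 5, Nkem 3, Xu 4, Pham 5, Yoon 8.
Exactly 2: Okoye — 1 player.

1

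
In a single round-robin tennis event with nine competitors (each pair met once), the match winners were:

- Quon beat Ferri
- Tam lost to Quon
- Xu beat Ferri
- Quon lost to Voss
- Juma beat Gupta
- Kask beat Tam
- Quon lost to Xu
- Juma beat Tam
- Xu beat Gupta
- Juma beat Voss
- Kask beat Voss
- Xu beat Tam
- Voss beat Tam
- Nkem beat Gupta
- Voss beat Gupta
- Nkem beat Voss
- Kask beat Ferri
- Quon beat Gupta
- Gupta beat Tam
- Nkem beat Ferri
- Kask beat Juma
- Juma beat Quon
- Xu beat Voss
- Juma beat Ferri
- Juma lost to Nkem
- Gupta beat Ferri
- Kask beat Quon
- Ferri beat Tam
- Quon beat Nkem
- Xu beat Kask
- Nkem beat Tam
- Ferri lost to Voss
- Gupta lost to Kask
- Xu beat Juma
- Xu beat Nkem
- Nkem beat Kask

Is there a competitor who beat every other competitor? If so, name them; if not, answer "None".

Xu

Xu has 8 wins out of 8 opponents — a perfect record.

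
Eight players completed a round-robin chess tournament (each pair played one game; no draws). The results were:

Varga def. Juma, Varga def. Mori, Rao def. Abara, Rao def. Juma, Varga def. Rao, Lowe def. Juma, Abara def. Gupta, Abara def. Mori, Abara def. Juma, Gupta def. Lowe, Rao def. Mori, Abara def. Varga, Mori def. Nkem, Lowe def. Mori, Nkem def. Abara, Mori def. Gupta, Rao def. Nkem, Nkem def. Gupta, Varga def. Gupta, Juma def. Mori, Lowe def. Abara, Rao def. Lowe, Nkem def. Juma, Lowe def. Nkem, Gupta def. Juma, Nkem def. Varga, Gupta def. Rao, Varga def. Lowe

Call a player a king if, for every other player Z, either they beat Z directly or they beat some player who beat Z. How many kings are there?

Varga reaches everyone (king).
Abara reaches everyone (king).
Gupta cannot reach Varga in two steps.
Lowe cannot reach Rao in two steps.
Mori reaches everyone (king).
Nkem reaches everyone (king).
Juma cannot reach Varga, Abara, Lowe, Rao in two steps.
Rao reaches everyone (king).
Kings: Varga, Abara, Mori, Nkem, Rao — 5.

5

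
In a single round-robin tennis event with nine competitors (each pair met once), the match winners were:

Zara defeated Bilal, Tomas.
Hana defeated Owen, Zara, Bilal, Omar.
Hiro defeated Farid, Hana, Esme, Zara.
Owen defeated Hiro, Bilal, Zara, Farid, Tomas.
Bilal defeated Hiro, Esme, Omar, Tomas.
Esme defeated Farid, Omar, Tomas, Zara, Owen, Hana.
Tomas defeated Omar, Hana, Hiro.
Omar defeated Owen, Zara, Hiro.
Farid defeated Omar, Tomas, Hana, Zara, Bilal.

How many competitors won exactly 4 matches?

Win totals: Esme 6, Hiro 4, Tomas 3, Owen 5, Omar 3, Hana 4, Bilal 4, Farid 5, Zara 2.
Exactly 4: Hiro, Hana, Bilal — 3 competitors.

3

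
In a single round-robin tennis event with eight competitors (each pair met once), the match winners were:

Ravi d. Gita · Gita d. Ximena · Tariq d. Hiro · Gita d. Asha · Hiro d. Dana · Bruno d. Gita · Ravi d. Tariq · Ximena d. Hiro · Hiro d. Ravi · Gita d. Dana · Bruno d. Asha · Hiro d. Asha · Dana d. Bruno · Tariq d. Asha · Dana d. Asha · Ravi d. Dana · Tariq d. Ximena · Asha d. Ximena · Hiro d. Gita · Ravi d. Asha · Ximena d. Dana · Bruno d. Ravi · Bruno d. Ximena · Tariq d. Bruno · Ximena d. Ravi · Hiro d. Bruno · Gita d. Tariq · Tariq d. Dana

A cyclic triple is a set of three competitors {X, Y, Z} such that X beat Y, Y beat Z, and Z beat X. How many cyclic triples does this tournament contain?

Win totals: Ravi 4, Tariq 5, Dana 2, Gita 4, Bruno 4, Hiro 5, Asha 1, Ximena 3.
A competitor with w wins dominates both others in C(w,2) triples; summing gives 6 + 10 + 1 + 6 + 6 + 10 + 0 + 3 = 42 transitive triples.
Total triples C(8,3) = 56, so cyclic triples = 56 − 42 = 14.

14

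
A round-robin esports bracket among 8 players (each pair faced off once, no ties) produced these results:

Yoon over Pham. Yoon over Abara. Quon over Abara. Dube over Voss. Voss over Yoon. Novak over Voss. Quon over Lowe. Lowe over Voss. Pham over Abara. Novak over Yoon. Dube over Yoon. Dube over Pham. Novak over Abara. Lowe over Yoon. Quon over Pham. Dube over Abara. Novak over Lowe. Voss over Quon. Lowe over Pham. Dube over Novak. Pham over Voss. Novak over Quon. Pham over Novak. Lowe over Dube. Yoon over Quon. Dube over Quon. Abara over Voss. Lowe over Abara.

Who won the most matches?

Dube

Win totals: Quon 3, Abara 1, Voss 2, Dube 6, Yoon 3, Lowe 5, Pham 3, Novak 5.
Dube leads with 6 wins (next highest: 5).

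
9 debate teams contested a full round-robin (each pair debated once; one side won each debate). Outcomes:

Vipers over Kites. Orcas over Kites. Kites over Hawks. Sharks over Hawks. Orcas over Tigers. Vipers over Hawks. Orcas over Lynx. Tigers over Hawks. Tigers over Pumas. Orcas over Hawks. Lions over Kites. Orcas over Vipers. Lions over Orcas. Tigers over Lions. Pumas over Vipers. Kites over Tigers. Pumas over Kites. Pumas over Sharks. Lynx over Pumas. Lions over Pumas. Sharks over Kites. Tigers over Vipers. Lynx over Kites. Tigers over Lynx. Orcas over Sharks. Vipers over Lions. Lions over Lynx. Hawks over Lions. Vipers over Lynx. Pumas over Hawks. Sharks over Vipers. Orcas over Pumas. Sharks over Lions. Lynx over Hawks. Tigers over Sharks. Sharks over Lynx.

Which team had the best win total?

Orcas

Win totals: Tigers 6, Pumas 4, Lions 4, Lynx 3, Kites 2, Vipers 4, Sharks 5, Orcas 7, Hawks 1.
Orcas leads with 7 wins (next highest: 6).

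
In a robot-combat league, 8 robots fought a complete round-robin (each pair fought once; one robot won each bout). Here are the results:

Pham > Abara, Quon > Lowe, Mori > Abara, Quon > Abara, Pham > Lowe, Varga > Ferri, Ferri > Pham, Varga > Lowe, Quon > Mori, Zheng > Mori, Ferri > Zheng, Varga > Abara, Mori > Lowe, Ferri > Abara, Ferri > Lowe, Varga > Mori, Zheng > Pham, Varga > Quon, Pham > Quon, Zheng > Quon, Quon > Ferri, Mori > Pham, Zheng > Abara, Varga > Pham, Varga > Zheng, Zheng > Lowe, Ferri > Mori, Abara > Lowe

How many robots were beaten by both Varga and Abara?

1

Varga beat: Abara, Quon, Pham, Ferri, Lowe, Zheng, Mori.
Abara beat: Lowe.
Both beat: Lowe — 1.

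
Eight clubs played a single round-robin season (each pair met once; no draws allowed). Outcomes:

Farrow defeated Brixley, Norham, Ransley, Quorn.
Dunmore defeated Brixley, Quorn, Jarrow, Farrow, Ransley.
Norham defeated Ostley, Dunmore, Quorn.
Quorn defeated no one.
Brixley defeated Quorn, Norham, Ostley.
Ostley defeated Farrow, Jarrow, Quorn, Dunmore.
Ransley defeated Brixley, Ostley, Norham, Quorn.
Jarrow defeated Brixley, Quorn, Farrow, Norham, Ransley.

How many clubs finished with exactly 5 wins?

Win totals: Ostley 4, Norham 3, Brixley 3, Jarrow 5, Dunmore 5, Quorn 0, Ransley 4, Farrow 4.
Exactly 5: Jarrow, Dunmore — 2 clubs.

2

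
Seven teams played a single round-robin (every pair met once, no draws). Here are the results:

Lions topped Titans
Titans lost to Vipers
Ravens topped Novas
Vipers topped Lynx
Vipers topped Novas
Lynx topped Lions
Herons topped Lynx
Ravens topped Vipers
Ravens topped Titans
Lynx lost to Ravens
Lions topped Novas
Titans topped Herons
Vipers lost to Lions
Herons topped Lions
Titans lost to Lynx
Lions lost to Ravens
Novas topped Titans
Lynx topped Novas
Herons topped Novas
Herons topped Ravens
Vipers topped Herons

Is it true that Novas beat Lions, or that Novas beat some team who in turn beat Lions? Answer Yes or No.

No

Novas did not beat Lions directly.
Novas beat Titans, but each of them lost to Lions. No two-step path.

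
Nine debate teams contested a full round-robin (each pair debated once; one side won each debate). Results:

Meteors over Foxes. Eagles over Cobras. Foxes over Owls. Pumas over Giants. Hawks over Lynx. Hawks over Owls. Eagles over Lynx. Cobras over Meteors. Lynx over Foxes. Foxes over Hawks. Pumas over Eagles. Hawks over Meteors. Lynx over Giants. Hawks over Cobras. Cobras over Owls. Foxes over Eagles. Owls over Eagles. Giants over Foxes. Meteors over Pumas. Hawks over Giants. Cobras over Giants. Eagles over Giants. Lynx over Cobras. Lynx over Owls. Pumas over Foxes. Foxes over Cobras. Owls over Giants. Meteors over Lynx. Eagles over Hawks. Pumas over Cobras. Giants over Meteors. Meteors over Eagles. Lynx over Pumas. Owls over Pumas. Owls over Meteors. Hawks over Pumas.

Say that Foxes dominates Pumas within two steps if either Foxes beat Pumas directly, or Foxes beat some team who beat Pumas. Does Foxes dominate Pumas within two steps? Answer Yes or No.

Foxes did not beat Pumas directly.
Foxes beat Hawks, Owls, Eagles, Cobras. Of those, Hawks beat Pumas.

Yes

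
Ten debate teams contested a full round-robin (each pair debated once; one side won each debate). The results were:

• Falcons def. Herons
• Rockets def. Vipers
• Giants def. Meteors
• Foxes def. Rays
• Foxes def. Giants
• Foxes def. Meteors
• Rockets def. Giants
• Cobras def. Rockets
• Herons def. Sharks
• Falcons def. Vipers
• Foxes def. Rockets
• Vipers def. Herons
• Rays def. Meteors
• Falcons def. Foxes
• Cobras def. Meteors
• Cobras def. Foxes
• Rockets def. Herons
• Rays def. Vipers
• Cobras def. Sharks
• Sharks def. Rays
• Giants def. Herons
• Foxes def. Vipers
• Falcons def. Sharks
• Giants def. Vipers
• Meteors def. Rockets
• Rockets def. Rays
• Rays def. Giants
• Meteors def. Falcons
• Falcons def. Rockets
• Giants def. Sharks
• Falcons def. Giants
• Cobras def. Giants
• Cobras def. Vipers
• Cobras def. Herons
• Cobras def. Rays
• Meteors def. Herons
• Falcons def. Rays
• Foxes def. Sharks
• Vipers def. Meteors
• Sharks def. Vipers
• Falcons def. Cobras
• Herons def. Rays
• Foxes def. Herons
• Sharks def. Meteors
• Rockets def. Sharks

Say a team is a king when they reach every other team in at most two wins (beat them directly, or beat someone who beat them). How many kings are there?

3

Meteors reaches everyone (king).
Rays cannot reach Cobras, Foxes in two steps.
Herons cannot reach Cobras, Foxes, Falcons, Rockets in two steps.
Vipers cannot reach Giants, Cobras, Foxes in two steps.
Giants cannot reach Cobras, Foxes in two steps.
Cobras reaches everyone (king).
Foxes cannot reach Cobras in two steps.
Falcons reaches everyone (king).
Rockets cannot reach Cobras, Foxes, Falcons in two steps.
Sharks cannot reach Cobras, Foxes in two steps.
Kings: Meteors, Cobras, Falcons — 3.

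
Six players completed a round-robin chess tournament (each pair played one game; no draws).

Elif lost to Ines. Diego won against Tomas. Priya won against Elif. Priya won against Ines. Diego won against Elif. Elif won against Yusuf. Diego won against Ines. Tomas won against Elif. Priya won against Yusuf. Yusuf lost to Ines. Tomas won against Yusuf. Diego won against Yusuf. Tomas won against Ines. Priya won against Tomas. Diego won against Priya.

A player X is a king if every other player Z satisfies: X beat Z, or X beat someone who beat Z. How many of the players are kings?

1

Tomas cannot reach Diego, Priya in two steps.
Diego reaches everyone (king).
Elif cannot reach Tomas, Diego, Ines, Priya in two steps.
Yusuf cannot reach Tomas, Diego, Elif, Ines, Priya in two steps.
Ines cannot reach Tomas, Diego, Priya in two steps.
Priya cannot reach Diego in two steps.
Kings: Diego — 1.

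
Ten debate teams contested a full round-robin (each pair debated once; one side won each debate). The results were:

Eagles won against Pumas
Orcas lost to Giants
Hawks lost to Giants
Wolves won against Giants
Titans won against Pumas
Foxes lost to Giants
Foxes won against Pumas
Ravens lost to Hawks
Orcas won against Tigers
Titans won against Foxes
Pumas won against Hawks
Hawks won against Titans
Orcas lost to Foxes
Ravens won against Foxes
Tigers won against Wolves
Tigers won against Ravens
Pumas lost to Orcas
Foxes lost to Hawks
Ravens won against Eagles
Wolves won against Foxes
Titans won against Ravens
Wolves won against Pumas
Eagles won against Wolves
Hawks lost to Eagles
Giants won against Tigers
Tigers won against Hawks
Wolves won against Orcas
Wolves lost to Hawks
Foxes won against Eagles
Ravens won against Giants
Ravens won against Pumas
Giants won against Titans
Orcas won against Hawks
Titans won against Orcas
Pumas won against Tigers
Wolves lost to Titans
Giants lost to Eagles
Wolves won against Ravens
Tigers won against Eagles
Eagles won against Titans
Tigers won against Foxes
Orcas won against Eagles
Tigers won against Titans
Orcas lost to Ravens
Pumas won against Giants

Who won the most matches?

Win totals: Wolves 5, Orcas 4, Giants 5, Pumas 3, Foxes 3, Eagles 5, Tigers 6, Hawks 4, Titans 5, Ravens 5.
Tigers leads with 6 wins (next highest: 5).

Tigers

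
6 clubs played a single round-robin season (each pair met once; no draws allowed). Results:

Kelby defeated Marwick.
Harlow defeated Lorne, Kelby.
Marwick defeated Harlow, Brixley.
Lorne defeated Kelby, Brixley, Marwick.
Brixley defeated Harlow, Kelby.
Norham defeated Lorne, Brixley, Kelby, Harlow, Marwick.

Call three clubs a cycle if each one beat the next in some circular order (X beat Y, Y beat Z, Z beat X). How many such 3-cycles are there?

4

Win totals: Brixley 2, Norham 5, Lorne 3, Marwick 2, Harlow 2, Kelby 1.
A club with w wins dominates both others in C(w,2) triples; summing gives 1 + 10 + 3 + 1 + 1 + 0 = 16 transitive triples.
Total triples C(6,3) = 20, so cyclic triples = 20 − 16 = 4.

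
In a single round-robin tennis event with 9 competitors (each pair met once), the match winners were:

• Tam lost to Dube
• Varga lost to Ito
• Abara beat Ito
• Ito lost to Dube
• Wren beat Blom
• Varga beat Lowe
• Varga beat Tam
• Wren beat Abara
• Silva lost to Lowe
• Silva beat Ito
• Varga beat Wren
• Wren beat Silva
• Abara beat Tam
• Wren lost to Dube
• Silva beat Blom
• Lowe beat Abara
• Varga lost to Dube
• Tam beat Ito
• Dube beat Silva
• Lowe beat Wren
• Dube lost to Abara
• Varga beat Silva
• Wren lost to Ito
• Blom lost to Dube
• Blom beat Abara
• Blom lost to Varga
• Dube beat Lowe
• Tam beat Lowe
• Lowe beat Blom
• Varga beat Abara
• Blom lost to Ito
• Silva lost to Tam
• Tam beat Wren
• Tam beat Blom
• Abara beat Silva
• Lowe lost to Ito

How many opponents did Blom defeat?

Blom's results: beat Abara; lost to Ito, Dube, Wren, Lowe, Varga, Tam, Silva.
That is 1 win.

1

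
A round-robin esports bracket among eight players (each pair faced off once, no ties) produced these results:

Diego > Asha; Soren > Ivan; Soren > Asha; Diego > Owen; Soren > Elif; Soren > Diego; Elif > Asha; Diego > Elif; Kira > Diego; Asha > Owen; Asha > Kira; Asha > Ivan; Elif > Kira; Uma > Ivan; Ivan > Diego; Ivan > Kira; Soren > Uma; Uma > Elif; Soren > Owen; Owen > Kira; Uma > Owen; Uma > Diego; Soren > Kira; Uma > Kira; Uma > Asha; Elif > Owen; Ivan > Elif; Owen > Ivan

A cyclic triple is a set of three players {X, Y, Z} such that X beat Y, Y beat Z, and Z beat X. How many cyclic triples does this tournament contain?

Win totals: Ivan 3, Kira 1, Elif 3, Soren 7, Owen 2, Uma 6, Diego 3, Asha 3.
A player with w wins dominates both others in C(w,2) triples; summing gives 3 + 0 + 3 + 21 + 1 + 15 + 3 + 3 = 49 transitive triples.
Total triples C(8,3) = 56, so cyclic triples = 56 − 49 = 7.

7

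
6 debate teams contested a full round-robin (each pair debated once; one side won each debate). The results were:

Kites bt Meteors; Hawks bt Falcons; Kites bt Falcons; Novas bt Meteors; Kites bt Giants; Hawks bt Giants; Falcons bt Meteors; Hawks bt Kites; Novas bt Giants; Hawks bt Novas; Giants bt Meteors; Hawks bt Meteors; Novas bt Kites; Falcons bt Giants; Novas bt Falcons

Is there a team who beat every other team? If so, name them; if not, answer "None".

Hawks

Hawks has 5 wins out of 5 opponents — a perfect record.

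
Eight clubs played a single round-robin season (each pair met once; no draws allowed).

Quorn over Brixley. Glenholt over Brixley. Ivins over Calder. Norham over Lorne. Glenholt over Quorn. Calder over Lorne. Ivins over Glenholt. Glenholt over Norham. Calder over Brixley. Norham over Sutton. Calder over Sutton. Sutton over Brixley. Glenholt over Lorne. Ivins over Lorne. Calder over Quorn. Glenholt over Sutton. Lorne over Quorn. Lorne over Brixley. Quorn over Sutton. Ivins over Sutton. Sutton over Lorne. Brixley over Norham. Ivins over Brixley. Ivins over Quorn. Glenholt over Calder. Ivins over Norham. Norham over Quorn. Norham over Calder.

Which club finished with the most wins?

Ivins

Win totals: Brixley 1, Calder 4, Ivins 7, Sutton 2, Lorne 2, Norham 4, Quorn 2, Glenholt 6.
Ivins leads with 7 wins (next highest: 6).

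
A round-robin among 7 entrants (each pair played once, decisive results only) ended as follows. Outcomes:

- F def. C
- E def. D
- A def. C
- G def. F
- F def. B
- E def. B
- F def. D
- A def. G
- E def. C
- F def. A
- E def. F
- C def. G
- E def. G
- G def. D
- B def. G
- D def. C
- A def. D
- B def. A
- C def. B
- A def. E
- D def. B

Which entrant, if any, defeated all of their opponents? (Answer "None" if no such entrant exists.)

None

Highest win total is E with 5 (out of 6 possible).
E lost to A, so no entrant went undefeated.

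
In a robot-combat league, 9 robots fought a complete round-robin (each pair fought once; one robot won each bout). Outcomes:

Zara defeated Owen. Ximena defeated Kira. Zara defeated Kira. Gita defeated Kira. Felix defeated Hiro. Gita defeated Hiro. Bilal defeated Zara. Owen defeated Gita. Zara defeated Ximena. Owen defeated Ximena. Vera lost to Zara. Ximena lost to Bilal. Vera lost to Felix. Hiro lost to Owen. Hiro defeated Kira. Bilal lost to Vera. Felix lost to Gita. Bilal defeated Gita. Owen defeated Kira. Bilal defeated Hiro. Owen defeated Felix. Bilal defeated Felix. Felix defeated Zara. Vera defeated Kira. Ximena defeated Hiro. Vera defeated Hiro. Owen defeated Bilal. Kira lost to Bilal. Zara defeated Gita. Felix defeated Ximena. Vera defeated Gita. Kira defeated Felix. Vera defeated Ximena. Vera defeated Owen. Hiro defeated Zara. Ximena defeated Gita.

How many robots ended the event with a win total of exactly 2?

1

Win totals: Felix 4, Ximena 3, Vera 6, Bilal 6, Gita 3, Hiro 2, Zara 5, Owen 6, Kira 1.
Exactly 2: Hiro — 1 robot.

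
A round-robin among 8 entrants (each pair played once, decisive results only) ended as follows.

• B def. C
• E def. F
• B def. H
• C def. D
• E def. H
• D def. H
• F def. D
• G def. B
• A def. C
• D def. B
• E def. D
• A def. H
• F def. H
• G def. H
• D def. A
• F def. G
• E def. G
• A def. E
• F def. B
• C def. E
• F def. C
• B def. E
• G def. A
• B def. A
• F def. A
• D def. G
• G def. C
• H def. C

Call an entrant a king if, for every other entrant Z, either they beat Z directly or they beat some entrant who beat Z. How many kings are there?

4

A cannot reach B in two steps.
B reaches everyone (king).
C reaches everyone (king).
D cannot reach F in two steps.
E reaches everyone (king).
F reaches everyone (king).
G cannot reach F in two steps.
H cannot reach A, B, F, G in two steps.
Kings: B, C, E, F — 4.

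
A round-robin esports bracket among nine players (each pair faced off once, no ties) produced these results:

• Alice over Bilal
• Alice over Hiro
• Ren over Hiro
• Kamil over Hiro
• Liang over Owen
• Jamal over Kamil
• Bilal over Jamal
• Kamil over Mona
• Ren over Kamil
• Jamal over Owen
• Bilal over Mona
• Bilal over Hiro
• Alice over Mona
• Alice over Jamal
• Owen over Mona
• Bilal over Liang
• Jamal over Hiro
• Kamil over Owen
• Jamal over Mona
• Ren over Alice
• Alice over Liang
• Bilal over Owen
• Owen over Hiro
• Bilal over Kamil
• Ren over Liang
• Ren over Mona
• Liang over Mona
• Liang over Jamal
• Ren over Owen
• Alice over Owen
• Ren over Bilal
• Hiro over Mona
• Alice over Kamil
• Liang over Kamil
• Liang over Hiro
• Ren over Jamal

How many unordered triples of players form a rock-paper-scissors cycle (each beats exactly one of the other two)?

Win totals: Owen 2, Hiro 1, Jamal 4, Kamil 3, Alice 7, Mona 0, Bilal 6, Liang 5, Ren 8.
A player with w wins dominates both others in C(w,2) triples; summing gives 1 + 0 + 6 + 3 + 21 + 0 + 15 + 10 + 28 = 84 transitive triples.
Total triples C(9,3) = 84, so cyclic triples = 84 − 84 = 0.

0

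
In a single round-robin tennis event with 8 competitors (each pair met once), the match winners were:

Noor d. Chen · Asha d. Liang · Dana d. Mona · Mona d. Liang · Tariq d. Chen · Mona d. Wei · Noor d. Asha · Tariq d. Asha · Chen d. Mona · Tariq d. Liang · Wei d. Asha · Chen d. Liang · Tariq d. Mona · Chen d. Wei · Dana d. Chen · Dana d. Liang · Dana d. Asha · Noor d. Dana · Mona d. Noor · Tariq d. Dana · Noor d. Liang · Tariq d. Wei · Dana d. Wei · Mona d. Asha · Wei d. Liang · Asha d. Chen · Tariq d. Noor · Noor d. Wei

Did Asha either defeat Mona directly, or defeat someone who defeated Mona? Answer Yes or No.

Yes

Asha did not beat Mona directly.
Asha beat Liang, Chen. Of those, Chen beat Mona.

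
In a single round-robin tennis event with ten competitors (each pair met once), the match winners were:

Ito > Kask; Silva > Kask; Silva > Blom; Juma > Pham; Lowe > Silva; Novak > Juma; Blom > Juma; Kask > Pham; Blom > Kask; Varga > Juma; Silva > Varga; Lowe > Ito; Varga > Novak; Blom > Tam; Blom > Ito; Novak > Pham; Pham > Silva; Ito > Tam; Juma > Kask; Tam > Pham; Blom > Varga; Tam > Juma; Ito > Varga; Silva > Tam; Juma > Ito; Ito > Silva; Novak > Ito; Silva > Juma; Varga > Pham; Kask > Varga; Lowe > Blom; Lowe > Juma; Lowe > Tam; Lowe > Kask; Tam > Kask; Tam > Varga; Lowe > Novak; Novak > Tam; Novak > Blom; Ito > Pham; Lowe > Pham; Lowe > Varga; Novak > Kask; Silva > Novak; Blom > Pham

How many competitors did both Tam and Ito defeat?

Tam beat: Kask, Pham, Varga, Juma.
Ito beat: Kask, Tam, Pham, Silva, Varga.
Both beat: Kask, Pham, Varga — 3.

3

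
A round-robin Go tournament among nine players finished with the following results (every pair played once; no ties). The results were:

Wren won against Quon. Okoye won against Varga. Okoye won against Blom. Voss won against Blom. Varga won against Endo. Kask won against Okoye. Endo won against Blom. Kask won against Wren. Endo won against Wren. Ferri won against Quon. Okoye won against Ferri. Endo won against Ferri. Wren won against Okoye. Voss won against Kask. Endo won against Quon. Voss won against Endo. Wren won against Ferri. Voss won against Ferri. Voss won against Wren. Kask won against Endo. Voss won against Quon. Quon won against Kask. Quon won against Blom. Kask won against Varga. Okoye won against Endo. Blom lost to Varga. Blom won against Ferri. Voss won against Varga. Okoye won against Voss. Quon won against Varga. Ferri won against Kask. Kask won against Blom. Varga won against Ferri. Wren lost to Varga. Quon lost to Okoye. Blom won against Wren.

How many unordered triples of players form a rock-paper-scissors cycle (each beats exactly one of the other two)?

Win totals: Kask 5, Blom 2, Quon 3, Endo 4, Voss 7, Varga 4, Okoye 6, Wren 3, Ferri 2.
A player with w wins dominates both others in C(w,2) triples; summing gives 10 + 1 + 3 + 6 + 21 + 6 + 15 + 3 + 1 = 66 transitive triples.
Total triples C(9,3) = 84, so cyclic triples = 84 − 66 = 18.

18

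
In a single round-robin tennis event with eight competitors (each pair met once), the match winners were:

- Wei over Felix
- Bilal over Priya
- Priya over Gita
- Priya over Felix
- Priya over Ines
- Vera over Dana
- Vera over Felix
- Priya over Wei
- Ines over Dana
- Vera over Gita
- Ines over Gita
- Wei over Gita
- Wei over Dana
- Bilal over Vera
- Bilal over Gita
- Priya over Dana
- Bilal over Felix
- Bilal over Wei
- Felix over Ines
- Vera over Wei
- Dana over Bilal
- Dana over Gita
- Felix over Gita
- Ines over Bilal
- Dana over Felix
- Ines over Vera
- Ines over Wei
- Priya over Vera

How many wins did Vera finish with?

4

Vera's results: beat Wei, Gita, Dana, Felix; lost to Priya, Ines, Bilal.
That is 4 wins.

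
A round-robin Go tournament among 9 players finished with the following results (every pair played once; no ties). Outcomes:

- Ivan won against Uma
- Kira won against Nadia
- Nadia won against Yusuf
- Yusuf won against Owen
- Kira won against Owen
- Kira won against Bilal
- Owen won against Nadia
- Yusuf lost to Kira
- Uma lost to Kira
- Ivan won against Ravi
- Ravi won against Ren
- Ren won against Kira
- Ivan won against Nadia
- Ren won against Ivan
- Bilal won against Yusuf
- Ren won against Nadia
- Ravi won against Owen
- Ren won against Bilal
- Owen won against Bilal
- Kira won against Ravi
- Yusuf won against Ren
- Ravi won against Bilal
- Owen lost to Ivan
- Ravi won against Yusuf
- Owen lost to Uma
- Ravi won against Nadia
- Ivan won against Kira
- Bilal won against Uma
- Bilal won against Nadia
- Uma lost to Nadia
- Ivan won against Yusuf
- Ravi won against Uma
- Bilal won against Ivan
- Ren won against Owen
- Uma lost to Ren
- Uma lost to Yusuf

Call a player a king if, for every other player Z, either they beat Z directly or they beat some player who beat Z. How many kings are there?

Uma cannot reach Yusuf, Ren, Ravi, Kira, Ivan in two steps.
Nadia cannot reach Bilal, Ravi, Kira, Ivan in two steps.
Yusuf cannot reach Ravi in two steps.
Ren reaches everyone (king).
Owen cannot reach Ren, Ravi, Kira in two steps.
Bilal reaches everyone (king).
Ravi reaches everyone (king).
Kira reaches everyone (king).
Ivan reaches everyone (king).
Kings: Ren, Bilal, Ravi, Kira, Ivan — 5.

5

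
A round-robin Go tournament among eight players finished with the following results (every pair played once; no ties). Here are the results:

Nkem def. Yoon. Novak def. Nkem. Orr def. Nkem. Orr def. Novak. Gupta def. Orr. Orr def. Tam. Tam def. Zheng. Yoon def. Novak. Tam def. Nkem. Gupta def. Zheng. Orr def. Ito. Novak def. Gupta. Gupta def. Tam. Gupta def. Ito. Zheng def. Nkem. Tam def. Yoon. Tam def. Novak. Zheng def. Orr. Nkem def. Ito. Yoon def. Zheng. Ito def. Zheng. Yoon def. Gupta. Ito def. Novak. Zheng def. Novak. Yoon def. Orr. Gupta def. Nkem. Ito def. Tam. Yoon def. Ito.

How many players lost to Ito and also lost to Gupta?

2

Ito beat: Tam, Zheng, Novak.
Gupta beat: Ito, Tam, Orr, Nkem, Zheng.
Both beat: Tam, Zheng — 2.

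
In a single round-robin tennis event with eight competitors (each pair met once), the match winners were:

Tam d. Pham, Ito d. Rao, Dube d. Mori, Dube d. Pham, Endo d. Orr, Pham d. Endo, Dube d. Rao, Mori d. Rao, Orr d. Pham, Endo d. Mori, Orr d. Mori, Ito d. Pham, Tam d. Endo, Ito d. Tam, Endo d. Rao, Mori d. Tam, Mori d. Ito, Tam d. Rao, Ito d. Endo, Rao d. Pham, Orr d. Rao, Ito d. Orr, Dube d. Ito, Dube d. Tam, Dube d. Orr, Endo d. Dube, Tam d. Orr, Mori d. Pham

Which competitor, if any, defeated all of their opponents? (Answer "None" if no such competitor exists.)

Highest win total is Dube with 6 (out of 7 possible).
Dube lost to Endo, so no competitor went undefeated.

None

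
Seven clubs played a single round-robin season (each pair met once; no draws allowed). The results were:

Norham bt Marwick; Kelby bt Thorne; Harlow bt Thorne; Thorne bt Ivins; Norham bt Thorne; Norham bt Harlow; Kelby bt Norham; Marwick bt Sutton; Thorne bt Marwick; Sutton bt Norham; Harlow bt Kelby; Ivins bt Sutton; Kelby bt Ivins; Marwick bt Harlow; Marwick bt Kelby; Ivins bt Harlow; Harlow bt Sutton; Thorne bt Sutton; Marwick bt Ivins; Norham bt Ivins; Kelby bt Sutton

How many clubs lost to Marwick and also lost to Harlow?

2

Marwick beat: Ivins, Kelby, Sutton, Harlow.
Harlow beat: Kelby, Sutton, Thorne.
Both beat: Kelby, Sutton — 2.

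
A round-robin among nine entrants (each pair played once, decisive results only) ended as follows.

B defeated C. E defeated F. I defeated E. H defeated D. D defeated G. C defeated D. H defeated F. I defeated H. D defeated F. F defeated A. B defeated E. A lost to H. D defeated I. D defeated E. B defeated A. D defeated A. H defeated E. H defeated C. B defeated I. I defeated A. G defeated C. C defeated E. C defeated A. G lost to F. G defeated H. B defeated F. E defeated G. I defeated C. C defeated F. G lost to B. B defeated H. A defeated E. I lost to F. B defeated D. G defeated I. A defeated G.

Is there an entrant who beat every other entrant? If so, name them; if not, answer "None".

B has 8 wins out of 8 opponents — a perfect record.

B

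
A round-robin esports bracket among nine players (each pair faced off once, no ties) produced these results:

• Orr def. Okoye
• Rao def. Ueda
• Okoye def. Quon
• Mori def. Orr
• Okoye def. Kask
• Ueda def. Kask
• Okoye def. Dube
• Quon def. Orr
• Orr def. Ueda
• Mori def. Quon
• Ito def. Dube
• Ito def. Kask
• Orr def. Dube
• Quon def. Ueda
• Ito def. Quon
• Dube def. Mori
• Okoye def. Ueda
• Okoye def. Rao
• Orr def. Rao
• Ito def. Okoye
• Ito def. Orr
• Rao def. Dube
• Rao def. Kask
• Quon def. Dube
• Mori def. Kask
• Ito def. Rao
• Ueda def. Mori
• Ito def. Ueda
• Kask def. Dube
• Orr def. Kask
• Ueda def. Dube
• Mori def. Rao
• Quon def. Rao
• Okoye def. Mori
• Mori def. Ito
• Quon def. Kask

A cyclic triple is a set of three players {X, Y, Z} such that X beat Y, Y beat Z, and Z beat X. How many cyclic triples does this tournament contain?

Win totals: Okoye 6, Quon 5, Dube 1, Ueda 3, Rao 3, Orr 5, Kask 1, Ito 7, Mori 5.
A player with w wins dominates both others in C(w,2) triples; summing gives 15 + 10 + 0 + 3 + 3 + 10 + 0 + 21 + 10 = 72 transitive triples.
Total triples C(9,3) = 84, so cyclic triples = 84 − 72 = 12.

12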